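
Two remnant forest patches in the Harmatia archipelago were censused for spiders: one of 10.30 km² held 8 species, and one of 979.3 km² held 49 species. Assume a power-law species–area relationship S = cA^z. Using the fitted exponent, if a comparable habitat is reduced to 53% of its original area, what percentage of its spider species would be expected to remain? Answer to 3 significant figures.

z = ln(49/8) / ln(979.3/10.3) = 1.8124 / 4.5547 = 0.3979
S_new/S_old = (A_new/A_old)^z = 0.53^0.3979 = exp(0.3979 × -0.6349) = 0.7768

77.7%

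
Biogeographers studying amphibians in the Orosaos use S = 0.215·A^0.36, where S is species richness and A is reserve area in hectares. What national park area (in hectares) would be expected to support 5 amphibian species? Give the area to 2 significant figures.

6300 hectares

5 = 0.215 × A^0.36  ⇒  A^0.36 = 5/0.215 = 23.26
ln A = ln(23.26) / 0.36 = 3.1466 / 0.36 = 8.7404
A = e^8.7404 ≈ 6251 hectares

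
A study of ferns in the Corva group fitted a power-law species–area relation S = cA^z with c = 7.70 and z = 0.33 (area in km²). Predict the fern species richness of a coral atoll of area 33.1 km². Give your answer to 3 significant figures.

24.4

S = 7.7 × 33.1^0.33 = 7.7 × 3.174 ≈ 24.44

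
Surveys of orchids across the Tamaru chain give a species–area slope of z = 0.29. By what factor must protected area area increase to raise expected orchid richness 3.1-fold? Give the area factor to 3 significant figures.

49.5

(A₂/A₁)^0.29 = 3.1, so A₂/A₁ = 3.1^(1/0.29) = 3.1^3.448
ln(A₂/A₁) = ln 3.1 / 0.29 = 1.1314 / 0.29 = 3.9014
A₂/A₁ = e^3.9014 ≈ 49.47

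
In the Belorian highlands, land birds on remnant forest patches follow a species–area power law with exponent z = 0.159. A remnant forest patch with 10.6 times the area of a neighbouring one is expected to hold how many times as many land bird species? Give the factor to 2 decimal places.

S₂/S₁ = (A₂/A₁)^z = 10.6^0.159
ln(S₂/S₁) = 0.159 × ln 10.6 = 0.159 × 2.3609 = 0.3754
S₂/S₁ = e^0.3754 ≈ 1.456

1.46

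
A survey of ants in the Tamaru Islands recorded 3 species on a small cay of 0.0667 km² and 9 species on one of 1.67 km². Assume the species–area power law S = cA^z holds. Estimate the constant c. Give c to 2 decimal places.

z = ln(S₂/S₁) / ln(A₂/A₁) = ln(9/3) / ln(1.67/0.0667) = 1.0986 / 3.2204 = 0.3411
c = S₁ / A₁^z = 3 / 0.0667^0.3411 = 3 / 0.3971 = 7.556

7.56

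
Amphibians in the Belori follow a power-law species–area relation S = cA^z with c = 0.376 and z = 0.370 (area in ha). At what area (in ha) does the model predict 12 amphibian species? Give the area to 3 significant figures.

11600 ha

12 = 0.376 × A^0.37  ⇒  A^0.37 = 12/0.376 = 31.91
ln A = ln(31.91) / 0.37 = 3.4631 / 0.37 = 9.3597
A = e^9.3597 ≈ 11610 ha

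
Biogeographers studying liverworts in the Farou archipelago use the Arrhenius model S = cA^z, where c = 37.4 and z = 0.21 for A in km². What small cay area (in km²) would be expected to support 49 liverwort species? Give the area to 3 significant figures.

49 = 37.4 × A^0.21  ⇒  A^0.21 = 49/37.4 = 1.31
ln A = ln(1.31) / 0.21 = 0.2701 / 0.21 = 1.2864
A = e^1.2864 ≈ 3.62 km²

3.62 km²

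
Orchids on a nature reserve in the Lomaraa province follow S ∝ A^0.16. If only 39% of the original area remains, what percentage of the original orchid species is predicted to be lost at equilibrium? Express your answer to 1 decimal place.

14.0%

S_new/S_old = (A_new/A_old)^z = 0.39^0.16
= exp(0.16 × ln 0.39) = exp(0.16 × -0.9416) = exp(-0.1507) ≈ 0.8601
Fraction lost = 1 − 0.8601 = 0.1399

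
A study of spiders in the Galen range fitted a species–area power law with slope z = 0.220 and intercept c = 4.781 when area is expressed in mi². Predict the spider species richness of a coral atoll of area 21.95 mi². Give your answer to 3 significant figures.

9.43

S = 4.781 × 21.95^0.22
ln S = ln 4.781 + 0.22 × ln 21.95 = 1.5646 + 0.22 × 3.0888 = 2.2442
S = e^2.2442 ≈ 9.433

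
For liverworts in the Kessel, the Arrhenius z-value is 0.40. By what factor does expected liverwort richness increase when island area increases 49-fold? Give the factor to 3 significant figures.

4.74

S₂/S₁ = (A₂/A₁)^z = 49^0.4
ln(S₂/S₁) = 0.4 × ln 49 = 0.4 × 3.8918 = 1.5567
S₂/S₁ = e^1.5567 ≈ 4.743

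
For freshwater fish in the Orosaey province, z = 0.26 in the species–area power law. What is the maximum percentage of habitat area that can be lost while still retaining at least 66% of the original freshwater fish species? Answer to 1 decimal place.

Need (A_new/A_old)^0.26 = 0.66, so A_new/A_old = 0.66^(1/0.26) = 0.66^3.846
ln(A_new/A_old) = ln 0.66 / 0.26 = -0.4155 / 0.26 = -1.5981
A_new/A_old = e^-1.5981 ≈ 0.2023
Fraction that can be lost = 1 − 0.2023 = 0.7977

79.8%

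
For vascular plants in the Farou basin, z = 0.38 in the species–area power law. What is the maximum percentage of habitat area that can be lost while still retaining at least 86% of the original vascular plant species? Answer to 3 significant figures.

Need (A_new/A_old)^0.38 = 0.86, so A_new/A_old = 0.86^(1/0.38) = 0.86^2.632
ln(A_new/A_old) = ln 0.86 / 0.38 = -0.1508 / 0.38 = -0.3969
A_new/A_old = e^-0.3969 ≈ 0.6724
Fraction that can be lost = 1 − 0.6724 = 0.3276

32.8%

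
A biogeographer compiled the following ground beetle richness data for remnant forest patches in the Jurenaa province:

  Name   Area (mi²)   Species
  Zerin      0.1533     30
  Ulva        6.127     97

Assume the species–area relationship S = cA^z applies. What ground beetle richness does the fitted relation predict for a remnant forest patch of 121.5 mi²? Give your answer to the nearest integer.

251

z = ln(97/30) / ln(6.127/0.1533) = 1.1735 / 3.6881 = 0.3182
c = 30 / 0.1533^0.3182 = 30 / 0.5506 = 54.48
S₃ = 54.48 × 121.5^0.3182 = 54.48 × 4.606 ≈ 250.9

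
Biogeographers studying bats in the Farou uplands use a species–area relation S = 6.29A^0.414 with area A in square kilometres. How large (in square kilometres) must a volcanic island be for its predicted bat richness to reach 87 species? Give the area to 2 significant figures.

570 square kilometres

87 = 6.29 × A^0.414  ⇒  A^0.414 = 87/6.29 = 13.83
ln A = ln(13.83) / 0.414 = 2.6269 / 0.414 = 6.3453
A = e^6.3453 ≈ 569.8 square kilometres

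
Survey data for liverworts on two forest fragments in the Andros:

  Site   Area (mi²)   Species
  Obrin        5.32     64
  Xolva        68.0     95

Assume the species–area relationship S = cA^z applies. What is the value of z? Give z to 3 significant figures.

Taking logs: ln S = ln c + z ln A, so z = (ln S₂ − ln S₁)/(ln A₂ − ln A₁).
z = ln(95/64) / ln(68/5.32) = ln(1.484) / ln(12.78) = 0.3950 / 2.5480 = 0.1550

0.155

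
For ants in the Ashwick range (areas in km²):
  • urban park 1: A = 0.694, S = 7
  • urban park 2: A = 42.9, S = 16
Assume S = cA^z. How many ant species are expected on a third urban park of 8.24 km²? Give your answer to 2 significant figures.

z = ln(16/7) / ln(42.9/0.694) = 0.8267 / 4.1242 = 0.2004
c = 7 / 0.694^0.2004 = 7 / 0.9294 = 7.532
S₃ = 7.532 × 8.24^0.2004 = 7.532 × 1.526 ≈ 11.49

11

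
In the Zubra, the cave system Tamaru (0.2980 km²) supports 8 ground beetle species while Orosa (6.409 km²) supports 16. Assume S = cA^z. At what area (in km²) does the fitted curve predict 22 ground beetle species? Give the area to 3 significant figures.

z = ln(16/8) / ln(6.409/0.298) = 0.6931 / 3.0684 = 0.2259
c = 8 / 0.298^0.2259 = 8 / 0.7607 = 10.52
A = (22/10.52)^(1/0.2259) ⇒ ln A = ln(2.092)/0.2259 = 3.2674
A = e^3.2674 ≈ 26.24 km²

26.2 km²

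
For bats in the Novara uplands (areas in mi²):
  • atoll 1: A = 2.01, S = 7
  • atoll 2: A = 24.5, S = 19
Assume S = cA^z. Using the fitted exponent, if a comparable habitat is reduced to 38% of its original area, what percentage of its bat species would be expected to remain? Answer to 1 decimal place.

z = ln(19/7) / ln(24.5/2.01) = 0.9985 / 2.5005 = 0.3993
S_new/S_old = (A_new/A_old)^z = 0.38^0.3993 = exp(0.3993 × -0.9676) = 0.6795

68.0%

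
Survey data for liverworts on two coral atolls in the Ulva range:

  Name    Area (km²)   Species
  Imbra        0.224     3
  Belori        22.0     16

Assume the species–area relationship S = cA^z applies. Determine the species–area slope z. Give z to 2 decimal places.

Taking logs: ln S = ln c + z ln A, so z = (ln S₂ − ln S₁)/(ln A₂ − ln A₁).
z = ln(16/3) / ln(22/0.224) = ln(5.333) / ln(98.21) = 1.6740 / 4.5872 = 0.3649

0.36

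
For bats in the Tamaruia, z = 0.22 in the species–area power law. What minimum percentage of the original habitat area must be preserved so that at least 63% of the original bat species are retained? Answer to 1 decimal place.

12.2%

Need (A_new/A_old)^0.22 = 0.63, so A_new/A_old = 0.63^(1/0.22) = 0.63^4.545
ln(A_new/A_old) = ln 0.63 / 0.22 = -0.4620 / 0.22 = -2.1002
A_new/A_old = e^-2.1002 ≈ 0.1224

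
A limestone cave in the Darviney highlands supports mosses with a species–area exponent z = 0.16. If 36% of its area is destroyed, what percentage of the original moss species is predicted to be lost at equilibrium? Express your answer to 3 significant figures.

6.89%

S_new/S_old = (A_new/A_old)^z = 0.64^0.16
= exp(0.16 × ln 0.64) = exp(0.16 × -0.4463) = exp(-0.0714) ≈ 0.9311
Fraction lost = 1 − 0.9311 = 0.06892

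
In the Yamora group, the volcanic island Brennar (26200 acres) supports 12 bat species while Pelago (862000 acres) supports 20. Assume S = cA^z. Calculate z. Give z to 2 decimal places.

0.15

Taking logs: ln S = ln c + z ln A, so z = (ln S₂ − ln S₁)/(ln A₂ − ln A₁).
z = ln(20/12) / ln(862000/26200) = ln(1.667) / ln(32.9) = 0.5108 / 3.4935 = 0.1462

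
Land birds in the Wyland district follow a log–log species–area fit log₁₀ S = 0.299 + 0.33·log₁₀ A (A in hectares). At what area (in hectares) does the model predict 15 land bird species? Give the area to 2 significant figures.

15 = 1.991 × A^0.33  ⇒  A^0.33 = 15/1.991 = 7.535
ln A = ln(7.535) / 0.33 = 2.0196 / 0.33 = 6.1199
A = e^6.1199 ≈ 454.8 hectares

450 hectares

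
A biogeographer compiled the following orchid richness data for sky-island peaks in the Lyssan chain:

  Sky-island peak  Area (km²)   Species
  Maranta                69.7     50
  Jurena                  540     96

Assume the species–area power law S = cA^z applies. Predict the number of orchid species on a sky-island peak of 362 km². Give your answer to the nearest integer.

85

z = ln(96/50) / ln(540/69.7) = 0.6523 / 2.0474 = 0.3186
c = 50 / 69.7^0.3186 = 50 / 3.866 = 12.93
S₃ = 12.93 × 362^0.3186 = 12.93 × 6.535 ≈ 84.51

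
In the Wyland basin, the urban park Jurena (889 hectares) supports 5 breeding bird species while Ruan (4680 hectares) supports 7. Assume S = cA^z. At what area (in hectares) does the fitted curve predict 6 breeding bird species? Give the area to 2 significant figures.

2200 hectares

z = ln(7/5) / ln(4680/889) = 0.3365 / 1.6610 = 0.2026
c = 5 / 889^0.2026 = 5 / 3.957 = 1.264
A = (6/1.264)^(1/0.2026) ⇒ ln A = ln(4.749)/0.2026 = 7.6901
A = e^7.6901 ≈ 2187 hectares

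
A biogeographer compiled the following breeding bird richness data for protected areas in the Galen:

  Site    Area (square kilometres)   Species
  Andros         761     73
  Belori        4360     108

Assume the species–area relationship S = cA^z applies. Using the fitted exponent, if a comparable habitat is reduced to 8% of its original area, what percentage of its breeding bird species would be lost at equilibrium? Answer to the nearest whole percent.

43%

z = ln(108/73) / ln(4360/761) = 0.3917 / 1.7456 = 0.2244
S_new/S_old = (A_new/A_old)^z = 0.08^0.2244 = exp(0.2244 × -2.5257) = 0.5674
Fraction lost = 1 − 0.5674 = 0.4326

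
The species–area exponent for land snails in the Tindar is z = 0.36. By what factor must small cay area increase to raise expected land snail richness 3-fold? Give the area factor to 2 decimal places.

21.15

(A₂/A₁)^0.36 = 3, so A₂/A₁ = 3^(1/0.36) = 3^2.778
ln(A₂/A₁) = ln 3 / 0.36 = 1.0986 / 0.36 = 3.0517
A₂/A₁ = e^3.0517 ≈ 21.15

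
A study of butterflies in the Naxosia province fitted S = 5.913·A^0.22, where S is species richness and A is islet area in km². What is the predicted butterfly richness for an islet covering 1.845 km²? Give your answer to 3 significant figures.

S = 5.913 × 1.845^0.22 = 5.913 × 1.144 ≈ 6.766

6.77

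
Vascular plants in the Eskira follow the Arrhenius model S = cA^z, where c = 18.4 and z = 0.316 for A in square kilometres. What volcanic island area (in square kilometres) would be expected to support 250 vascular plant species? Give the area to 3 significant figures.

250 = 18.4 × A^0.316  ⇒  A^0.316 = 250/18.4 = 13.59
ln A = ln(13.59) / 0.316 = 2.6091 / 0.316 = 8.2567
A = e^8.2567 ≈ 3853 square kilometres

3850 square kilometres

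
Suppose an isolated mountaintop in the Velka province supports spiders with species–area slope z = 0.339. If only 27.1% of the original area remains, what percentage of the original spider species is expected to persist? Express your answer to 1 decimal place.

64.2%

S_new/S_old = (A_new/A_old)^z = 0.271^0.339
= exp(0.339 × ln 0.271) = exp(0.339 × -1.3056) = exp(-0.4426) ≈ 0.6424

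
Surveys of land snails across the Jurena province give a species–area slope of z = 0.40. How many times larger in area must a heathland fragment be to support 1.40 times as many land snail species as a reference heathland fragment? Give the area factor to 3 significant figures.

2.32

(A₂/A₁)^0.4 = 1.4, so A₂/A₁ = 1.4^(1/0.4) = 1.4^2.5
ln(A₂/A₁) = ln 1.4 / 0.4 = 0.3365 / 0.4 = 0.8412
A₂/A₁ = e^0.8412 ≈ 2.319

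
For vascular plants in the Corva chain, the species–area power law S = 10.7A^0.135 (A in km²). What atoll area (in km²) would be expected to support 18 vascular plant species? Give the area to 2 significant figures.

18 = 10.7 × A^0.135  ⇒  A^0.135 = 18/10.7 = 1.682
ln A = ln(1.682) / 0.135 = 0.5201 / 0.135 = 3.8528
A = e^3.8528 ≈ 47.12 km²

47 km²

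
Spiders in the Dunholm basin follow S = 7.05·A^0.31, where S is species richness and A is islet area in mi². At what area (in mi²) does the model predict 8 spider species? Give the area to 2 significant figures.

1.5 mi²

8 = 7.05 × A^0.31  ⇒  A^0.31 = 8/7.05 = 1.135
ln A = ln(1.135) / 0.31 = 0.1264 / 0.31 = 0.4078
A = e^0.4078 ≈ 1.503 mi²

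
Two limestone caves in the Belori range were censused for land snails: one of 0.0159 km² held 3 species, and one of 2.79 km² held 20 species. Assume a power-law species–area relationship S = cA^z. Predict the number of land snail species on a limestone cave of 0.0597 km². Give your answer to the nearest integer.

5

z = ln(20/3) / ln(2.79/0.0159) = 1.8971 / 5.1675 = 0.3671
c = 3 / 0.0159^0.3671 = 3 / 0.2186 = 13.72
S₃ = 13.72 × 0.0597^0.3671 = 13.72 × 0.3553 ≈ 4.876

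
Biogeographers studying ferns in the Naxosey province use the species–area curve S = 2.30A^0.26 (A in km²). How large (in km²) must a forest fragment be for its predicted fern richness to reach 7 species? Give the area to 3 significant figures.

7 = 2.3 × A^0.26  ⇒  A^0.26 = 7/2.3 = 3.043
ln A = ln(3.043) / 0.26 = 1.1130 / 0.26 = 4.2808
A = e^4.2808 ≈ 72.3 km²

72.3 km²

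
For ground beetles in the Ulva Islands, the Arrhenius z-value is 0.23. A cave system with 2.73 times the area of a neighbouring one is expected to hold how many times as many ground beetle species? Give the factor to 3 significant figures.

S₂/S₁ = (A₂/A₁)^z = 2.73^0.23
ln(S₂/S₁) = 0.23 × ln 2.73 = 0.23 × 1.0043 = 0.2310
S₂/S₁ = e^0.2310 ≈ 1.26

1.26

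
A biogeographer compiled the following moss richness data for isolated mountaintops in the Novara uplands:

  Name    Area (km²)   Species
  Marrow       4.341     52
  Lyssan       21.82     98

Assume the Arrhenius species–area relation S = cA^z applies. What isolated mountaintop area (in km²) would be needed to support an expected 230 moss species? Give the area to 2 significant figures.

z = ln(98/52) / ln(21.82/4.341) = 0.6337 / 1.6147 = 0.3925
c = 52 / 4.341^0.3925 = 52 / 1.779 = 29.23
A = (230/29.23)^(1/0.3925) ⇒ ln A = ln(7.87)/0.3925 = 5.2565
A = e^5.2565 ≈ 191.8 km²

190 km²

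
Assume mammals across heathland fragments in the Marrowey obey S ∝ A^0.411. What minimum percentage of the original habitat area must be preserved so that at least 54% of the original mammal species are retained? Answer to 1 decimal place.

22.3%

Need (A_new/A_old)^0.411 = 0.54, so A_new/A_old = 0.54^(1/0.411) = 0.54^2.433
ln(A_new/A_old) = ln 0.54 / 0.411 = -0.6162 / 0.411 = -1.4992
A_new/A_old = e^-1.4992 ≈ 0.2233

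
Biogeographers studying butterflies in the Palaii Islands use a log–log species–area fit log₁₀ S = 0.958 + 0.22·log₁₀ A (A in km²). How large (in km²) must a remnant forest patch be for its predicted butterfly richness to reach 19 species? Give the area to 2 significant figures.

29 km²

19 = 9.078 × A^0.22  ⇒  A^0.22 = 19/9.078 = 2.093
ln A = ln(2.093) / 0.22 = 0.7386 / 0.22 = 3.3571
A = e^3.3571 ≈ 28.71 km²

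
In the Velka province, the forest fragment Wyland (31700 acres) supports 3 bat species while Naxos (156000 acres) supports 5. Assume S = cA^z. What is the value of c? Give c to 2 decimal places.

0.11

z = ln(S₂/S₁) / ln(A₂/A₁) = ln(5/3) / ln(156000/31700) = 0.5108 / 1.5935 = 0.3206
c = S₁ / A₁^z = 3 / 31700^0.3206 = 3 / 27.72 = 0.1082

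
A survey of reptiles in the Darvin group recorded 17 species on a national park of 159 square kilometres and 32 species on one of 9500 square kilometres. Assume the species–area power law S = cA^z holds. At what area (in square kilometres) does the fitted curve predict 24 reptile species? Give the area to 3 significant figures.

z = ln(32/17) / ln(9500/159) = 0.6325 / 4.0901 = 0.1546
c = 17 / 159^0.1546 = 17 / 2.19 = 7.763
A = (24/7.763)^(1/0.1546) ⇒ ln A = ln(3.092)/0.1546 = 7.2988
A = e^7.2988 ≈ 1478 square kilometres

1480 square kilometres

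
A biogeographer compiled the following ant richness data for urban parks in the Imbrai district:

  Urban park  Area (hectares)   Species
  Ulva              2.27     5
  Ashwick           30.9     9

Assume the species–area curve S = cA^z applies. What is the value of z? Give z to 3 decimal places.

Taking logs: ln S = ln c + z ln A, so z = (ln S₂ − ln S₁)/(ln A₂ − ln A₁).
z = ln(9/5) / ln(30.9/2.27) = ln(1.8) / ln(13.61) = 0.5878 / 2.6110 = 0.2251

0.225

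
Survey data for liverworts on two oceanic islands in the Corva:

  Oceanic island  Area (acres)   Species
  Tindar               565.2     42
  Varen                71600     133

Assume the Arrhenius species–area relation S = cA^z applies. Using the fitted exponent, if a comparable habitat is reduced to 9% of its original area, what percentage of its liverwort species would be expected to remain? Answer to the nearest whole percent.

56%

z = ln(133/42) / ln(71600/565.2) = 1.1527 / 4.8417 = 0.2381
S_new/S_old = (A_new/A_old)^z = 0.09^0.2381 = exp(0.2381 × -2.4079) = 0.5637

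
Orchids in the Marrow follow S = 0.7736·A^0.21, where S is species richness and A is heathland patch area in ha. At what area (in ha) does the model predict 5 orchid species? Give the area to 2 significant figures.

5 = 0.7736 × A^0.21  ⇒  A^0.21 = 5/0.7736 = 6.463
ln A = ln(6.463) / 0.21 = 1.8661 / 0.21 = 8.8864
A = e^8.8864 ≈ 7233 ha

7200 ha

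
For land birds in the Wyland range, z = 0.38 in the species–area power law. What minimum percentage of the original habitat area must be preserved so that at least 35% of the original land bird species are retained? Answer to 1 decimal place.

Need (A_new/A_old)^0.38 = 0.35, so A_new/A_old = 0.35^(1/0.38) = 0.35^2.632
ln(A_new/A_old) = ln 0.35 / 0.38 = -1.0498 / 0.38 = -2.7627
A_new/A_old = e^-2.7627 ≈ 0.06312

6.3%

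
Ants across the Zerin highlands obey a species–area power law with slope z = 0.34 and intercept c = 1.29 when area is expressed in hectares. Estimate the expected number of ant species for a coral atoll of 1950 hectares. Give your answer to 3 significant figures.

S = 1.29 × 1950^0.34
ln S = ln 1.29 + 0.34 × ln 1950 = 0.2546 + 0.34 × 7.5756 = 2.8303
S = e^2.8303 ≈ 16.95

17.0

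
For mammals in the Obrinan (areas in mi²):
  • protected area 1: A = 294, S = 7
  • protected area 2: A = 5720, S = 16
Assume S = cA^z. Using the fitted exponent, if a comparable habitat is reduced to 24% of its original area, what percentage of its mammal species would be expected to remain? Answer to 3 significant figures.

67.2%

z = ln(16/7) / ln(5720/294) = 0.8267 / 2.9681 = 0.2785
S_new/S_old = (A_new/A_old)^z = 0.24^0.2785 = exp(0.2785 × -1.4271) = 0.672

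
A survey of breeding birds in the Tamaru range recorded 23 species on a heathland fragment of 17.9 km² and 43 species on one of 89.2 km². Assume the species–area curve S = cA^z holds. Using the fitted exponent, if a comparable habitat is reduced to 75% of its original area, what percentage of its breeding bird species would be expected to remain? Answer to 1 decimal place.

z = ln(43/23) / ln(89.2/17.9) = 0.6257 / 1.6061 = 0.3896
S_new/S_old = (A_new/A_old)^z = 0.75^0.3896 = exp(0.3896 × -0.2877) = 0.894

89.4%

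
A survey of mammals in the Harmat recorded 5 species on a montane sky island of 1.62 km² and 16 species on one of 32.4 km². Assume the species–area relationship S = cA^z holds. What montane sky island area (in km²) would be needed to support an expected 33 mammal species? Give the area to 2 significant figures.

z = ln(16/5) / ln(32.4/1.62) = 1.1632 / 2.9957 = 0.3883
c = 5 / 1.62^0.3883 = 5 / 1.206 = 4.146
A = (33/4.146)^(1/0.3883) ⇒ ln A = ln(7.96)/0.3883 = 5.3426
A = e^5.3426 ≈ 209.1 km²

210 km²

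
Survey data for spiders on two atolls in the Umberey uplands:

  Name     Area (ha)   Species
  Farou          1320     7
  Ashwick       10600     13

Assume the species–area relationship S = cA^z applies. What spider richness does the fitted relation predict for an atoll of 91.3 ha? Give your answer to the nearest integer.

z = ln(13/7) / ln(10600/1320) = 0.6190 / 2.0832 = 0.2972
c = 7 / 1320^0.2972 = 7 / 8.458 = 0.8276
S₃ = 0.8276 × 91.3^0.2972 = 0.8276 × 3.824 ≈ 3.165

3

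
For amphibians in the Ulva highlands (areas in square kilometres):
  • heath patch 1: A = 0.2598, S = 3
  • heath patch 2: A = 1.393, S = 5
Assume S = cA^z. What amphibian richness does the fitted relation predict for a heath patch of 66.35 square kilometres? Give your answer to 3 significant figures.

z = ln(5/3) / ln(1.393/0.2598) = 0.5108 / 1.6793 = 0.3042
c = 3 / 0.2598^0.3042 = 3 / 0.6637 = 4.52
S₃ = 4.52 × 66.35^0.3042 = 4.52 × 3.582 ≈ 16.19

16.2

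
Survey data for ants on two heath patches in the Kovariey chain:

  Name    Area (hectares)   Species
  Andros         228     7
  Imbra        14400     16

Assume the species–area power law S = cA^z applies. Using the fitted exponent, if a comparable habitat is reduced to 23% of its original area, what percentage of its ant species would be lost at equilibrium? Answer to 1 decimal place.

z = ln(16/7) / ln(14400/228) = 0.8267 / 4.1456 = 0.1994
S_new/S_old = (A_new/A_old)^z = 0.23^0.1994 = exp(0.1994 × -1.4697) = 0.746
Fraction lost = 1 − 0.746 = 0.254

25.4%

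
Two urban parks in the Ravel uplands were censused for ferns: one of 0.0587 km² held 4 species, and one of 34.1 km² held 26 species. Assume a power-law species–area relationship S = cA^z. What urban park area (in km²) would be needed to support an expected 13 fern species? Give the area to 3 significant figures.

3.23 km²

z = ln(26/4) / ln(34.1/0.0587) = 1.8718 / 6.3646 = 0.2941
c = 4 / 0.0587^0.2941 = 4 / 0.4344 = 9.209
A = (13/9.209)^(1/0.2941) ⇒ ln A = ln(1.412)/0.2941 = 1.1724
A = e^1.1724 ≈ 3.23 km²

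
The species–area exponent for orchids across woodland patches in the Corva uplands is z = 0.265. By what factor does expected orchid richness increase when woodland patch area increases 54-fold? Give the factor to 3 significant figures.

2.88

S₂/S₁ = (A₂/A₁)^z = 54^0.265
ln(S₂/S₁) = 0.265 × ln 54 = 0.265 × 3.9890 = 1.0571
S₂/S₁ = e^1.0571 ≈ 2.878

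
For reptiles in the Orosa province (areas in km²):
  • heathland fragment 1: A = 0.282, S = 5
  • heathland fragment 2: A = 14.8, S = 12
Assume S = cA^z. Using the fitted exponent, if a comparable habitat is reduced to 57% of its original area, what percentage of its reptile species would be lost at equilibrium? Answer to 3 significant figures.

z = ln(12/5) / ln(14.8/0.282) = 0.8755 / 3.9605 = 0.2211
S_new/S_old = (A_new/A_old)^z = 0.57^0.2211 = exp(0.2211 × -0.5621) = 0.8832
Fraction lost = 1 − 0.8832 = 0.1168

11.7%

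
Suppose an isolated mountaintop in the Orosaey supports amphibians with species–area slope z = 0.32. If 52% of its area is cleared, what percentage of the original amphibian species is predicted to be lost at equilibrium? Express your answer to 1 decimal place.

20.9%

S_new/S_old = (A_new/A_old)^z = 0.48^0.32
= exp(0.32 × ln 0.48) = exp(0.32 × -0.7340) = exp(-0.2349) ≈ 0.7907
Fraction lost = 1 − 0.7907 = 0.2093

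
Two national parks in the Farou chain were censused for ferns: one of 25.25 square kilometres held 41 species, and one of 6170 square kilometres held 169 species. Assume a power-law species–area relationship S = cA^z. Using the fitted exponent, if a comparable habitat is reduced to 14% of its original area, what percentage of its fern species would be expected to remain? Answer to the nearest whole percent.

60%

z = ln(169/41) / ln(6170/25.25) = 1.4163 / 5.4986 = 0.2576
S_new/S_old = (A_new/A_old)^z = 0.14^0.2576 = exp(0.2576 × -1.9661) = 0.6026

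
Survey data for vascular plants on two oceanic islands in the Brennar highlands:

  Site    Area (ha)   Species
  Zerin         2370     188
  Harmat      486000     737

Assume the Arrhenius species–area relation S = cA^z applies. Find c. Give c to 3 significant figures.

z = ln(S₂/S₁) / ln(A₂/A₁) = ln(737/188) / ln(486000/2370) = 1.3661 / 5.3233 = 0.2566
c = S₁ / A₁^z = 188 / 2370^0.2566 = 188 / 7.346 = 25.59

25.6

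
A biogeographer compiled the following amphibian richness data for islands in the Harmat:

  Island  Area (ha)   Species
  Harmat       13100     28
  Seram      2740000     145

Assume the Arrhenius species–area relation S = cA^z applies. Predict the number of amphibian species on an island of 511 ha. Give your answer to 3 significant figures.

z = ln(145/28) / ln(2740000/13100) = 1.6445 / 5.3431 = 0.3078
c = 28 / 13100^0.3078 = 28 / 18.5 = 1.513
S₃ = 1.513 × 511^0.3078 = 1.513 × 6.817 ≈ 10.32

10.3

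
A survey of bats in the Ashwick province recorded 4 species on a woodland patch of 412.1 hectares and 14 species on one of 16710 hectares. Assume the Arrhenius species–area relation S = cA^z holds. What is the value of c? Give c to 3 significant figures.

0.522

z = ln(S₂/S₁) / ln(A₂/A₁) = ln(14/4) / ln(16710/412.1) = 1.2528 / 3.7025 = 0.3384
c = S₁ / A₁^z = 4 / 412.1^0.3384 = 4 / 7.67 = 0.5215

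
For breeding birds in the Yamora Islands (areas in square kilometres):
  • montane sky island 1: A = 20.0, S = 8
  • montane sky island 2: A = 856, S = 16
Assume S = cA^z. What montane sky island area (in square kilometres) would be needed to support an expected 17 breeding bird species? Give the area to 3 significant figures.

z = ln(16/8) / ln(856/20) = 0.6931 / 3.7565 = 0.1845
c = 8 / 20^0.1845 = 8 / 1.738 = 4.603
A = (17/4.603)^(1/0.1845) ⇒ ln A = ln(3.693)/0.1845 = 7.0808
A = e^7.0808 ≈ 1189 square kilometres

1190 square kilometres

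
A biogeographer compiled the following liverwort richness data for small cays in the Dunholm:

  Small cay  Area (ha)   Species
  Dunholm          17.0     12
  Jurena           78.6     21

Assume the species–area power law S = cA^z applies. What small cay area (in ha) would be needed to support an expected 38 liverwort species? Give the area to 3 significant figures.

398 ha

z = ln(21/12) / ln(78.6/17) = 0.5596 / 1.5312 = 0.3655
c = 12 / 17^0.3655 = 12 / 2.817 = 4.261
A = (38/4.261)^(1/0.3655) ⇒ ln A = ln(8.919)/0.3655 = 5.9870
A = e^5.9870 ≈ 398.2 ha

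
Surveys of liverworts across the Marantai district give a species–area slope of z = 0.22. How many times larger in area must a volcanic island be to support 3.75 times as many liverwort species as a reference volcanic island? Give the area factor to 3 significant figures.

407

(A₂/A₁)^0.22 = 3.75, so A₂/A₁ = 3.75^(1/0.22) = 3.75^4.545
ln(A₂/A₁) = ln 3.75 / 0.22 = 1.3218 / 0.22 = 6.0080
A₂/A₁ = e^6.0080 ≈ 406.7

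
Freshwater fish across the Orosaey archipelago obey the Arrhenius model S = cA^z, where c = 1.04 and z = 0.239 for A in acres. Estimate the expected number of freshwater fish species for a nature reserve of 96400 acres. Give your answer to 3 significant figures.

S = 1.04 × 96400^0.239 = 1.04 × 15.53 ≈ 16.15

16.2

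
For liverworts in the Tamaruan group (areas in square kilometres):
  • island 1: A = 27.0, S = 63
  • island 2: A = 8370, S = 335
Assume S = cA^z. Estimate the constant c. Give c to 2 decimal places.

z = ln(S₂/S₁) / ln(A₂/A₁) = ln(335/63) / ln(8370/27) = 1.6710 / 5.7366 = 0.2913
c = S₁ / A₁^z = 63 / 27^0.2913 = 63 / 2.612 = 24.12

24.12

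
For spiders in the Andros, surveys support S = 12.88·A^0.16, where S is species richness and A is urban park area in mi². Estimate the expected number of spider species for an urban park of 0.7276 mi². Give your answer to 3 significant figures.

12.2

S = 12.88 × 0.7276^0.16
ln S = ln 12.88 + 0.16 × ln 0.7276 = 2.5557 + 0.16 × -0.3180 = 2.5048
S = e^2.5048 ≈ 12.24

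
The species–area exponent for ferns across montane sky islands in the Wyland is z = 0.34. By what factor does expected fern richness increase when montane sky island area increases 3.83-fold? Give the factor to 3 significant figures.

S₂/S₁ = (A₂/A₁)^z = 3.83^0.34
ln(S₂/S₁) = 0.34 × ln 3.83 = 0.34 × 1.3429 = 0.4566
S₂/S₁ = e^0.4566 ≈ 1.579

1.58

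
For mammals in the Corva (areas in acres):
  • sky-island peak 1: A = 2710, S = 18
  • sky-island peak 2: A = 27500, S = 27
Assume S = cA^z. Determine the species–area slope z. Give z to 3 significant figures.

Taking logs: ln S = ln c + z ln A, so z = (ln S₂ − ln S₁)/(ln A₂ − ln A₁).
z = ln(27/18) / ln(27500/2710) = ln(1.5) / ln(10.15) = 0.4055 / 2.3172 = 0.1750

0.175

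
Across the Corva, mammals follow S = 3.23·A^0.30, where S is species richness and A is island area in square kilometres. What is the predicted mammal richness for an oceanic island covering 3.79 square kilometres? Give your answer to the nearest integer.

5 species

S = 3.23 × 3.79^0.3
ln S = ln 3.23 + 0.3 × ln 3.79 = 1.1725 + 0.3 × 1.3324 = 1.5722
S = e^1.5722 ≈ 4.817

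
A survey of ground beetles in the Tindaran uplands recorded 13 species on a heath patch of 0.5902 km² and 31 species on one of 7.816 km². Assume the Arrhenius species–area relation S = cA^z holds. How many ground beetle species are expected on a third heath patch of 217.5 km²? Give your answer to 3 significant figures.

94.9

z = ln(31/13) / ln(7.816/0.5902) = 0.8690 / 2.5835 = 0.3364
c = 13 / 0.5902^0.3364 = 13 / 0.8375 = 15.52
S₃ = 15.52 × 217.5^0.3364 = 15.52 × 6.113 ≈ 94.9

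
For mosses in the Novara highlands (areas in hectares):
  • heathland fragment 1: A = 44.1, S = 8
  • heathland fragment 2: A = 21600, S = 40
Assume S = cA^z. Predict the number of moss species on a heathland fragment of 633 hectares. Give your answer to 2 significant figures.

16

z = ln(40/8) / ln(21600/44.1) = 1.6094 / 6.1940 = 0.2598
c = 8 / 44.1^0.2598 = 8 / 2.675 = 2.991
S₃ = 2.991 × 633^0.2598 = 2.991 × 5.345 ≈ 15.99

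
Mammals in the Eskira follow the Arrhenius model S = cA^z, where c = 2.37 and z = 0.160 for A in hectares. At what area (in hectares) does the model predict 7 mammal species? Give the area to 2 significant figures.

7 = 2.37 × A^0.16  ⇒  A^0.16 = 7/2.37 = 2.954
ln A = ln(2.954) / 0.16 = 1.0830 / 0.16 = 6.7689
A = e^6.7689 ≈ 870.3 hectares

870 hectares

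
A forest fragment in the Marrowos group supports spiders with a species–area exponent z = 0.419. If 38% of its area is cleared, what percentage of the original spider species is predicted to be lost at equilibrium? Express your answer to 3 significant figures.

S_new/S_old = (A_new/A_old)^z = 0.62^0.419
= exp(0.419 × ln 0.62) = exp(0.419 × -0.4780) = exp(-0.2003) ≈ 0.8185
Fraction lost = 1 − 0.8185 = 0.1815

18.2%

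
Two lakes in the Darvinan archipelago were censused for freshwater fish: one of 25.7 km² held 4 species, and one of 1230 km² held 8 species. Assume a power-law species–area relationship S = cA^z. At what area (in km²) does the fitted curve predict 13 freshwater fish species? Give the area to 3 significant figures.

18500 km²

z = ln(8/4) / ln(1230/25.7) = 0.6931 / 3.8683 = 0.1792
c = 4 / 25.7^0.1792 = 4 / 1.789 = 2.236
A = (13/2.236)^(1/0.1792) ⇒ ln A = ln(5.815)/0.1792 = 9.8243
A = e^9.8243 ≈ 18477 km²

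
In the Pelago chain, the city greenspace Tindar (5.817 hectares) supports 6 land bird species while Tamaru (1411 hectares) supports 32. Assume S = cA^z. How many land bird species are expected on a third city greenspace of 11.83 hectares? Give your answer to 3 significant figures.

z = ln(32/6) / ln(1411/5.817) = 1.6740 / 5.4913 = 0.3048
c = 6 / 5.817^0.3048 = 6 / 1.71 = 3.508
S₃ = 3.508 × 11.83^0.3048 = 3.508 × 2.124 ≈ 7.45

7.45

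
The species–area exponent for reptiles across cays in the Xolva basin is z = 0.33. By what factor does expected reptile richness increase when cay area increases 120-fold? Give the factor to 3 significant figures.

4.85

S₂/S₁ = (A₂/A₁)^z = 120^0.33
ln(S₂/S₁) = 0.33 × ln 120 = 0.33 × 4.7875 = 1.5799
S₂/S₁ = e^1.5799 ≈ 4.854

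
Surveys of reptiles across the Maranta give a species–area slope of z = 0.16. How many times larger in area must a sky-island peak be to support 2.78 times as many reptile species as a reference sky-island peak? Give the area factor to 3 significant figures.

(A₂/A₁)^0.16 = 2.78, so A₂/A₁ = 2.78^(1/0.16) = 2.78^6.25
ln(A₂/A₁) = ln 2.78 / 0.16 = 1.0225 / 0.16 = 6.3903
A₂/A₁ = e^6.3903 ≈ 596

596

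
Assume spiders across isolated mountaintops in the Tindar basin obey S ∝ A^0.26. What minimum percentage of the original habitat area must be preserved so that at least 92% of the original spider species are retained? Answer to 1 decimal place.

Need (A_new/A_old)^0.26 = 0.92, so A_new/A_old = 0.92^(1/0.26) = 0.92^3.846
ln(A_new/A_old) = ln 0.92 / 0.26 = -0.0834 / 0.26 = -0.3207
A_new/A_old = e^-0.3207 ≈ 0.7256

72.6%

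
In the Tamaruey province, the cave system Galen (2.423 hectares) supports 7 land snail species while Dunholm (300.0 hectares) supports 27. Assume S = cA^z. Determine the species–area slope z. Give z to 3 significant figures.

Taking logs: ln S = ln c + z ln A, so z = (ln S₂ − ln S₁)/(ln A₂ − ln A₁).
z = ln(27/7) / ln(300/2.423) = ln(3.857) / ln(123.8) = 1.3499 / 4.8188 = 0.2801

0.280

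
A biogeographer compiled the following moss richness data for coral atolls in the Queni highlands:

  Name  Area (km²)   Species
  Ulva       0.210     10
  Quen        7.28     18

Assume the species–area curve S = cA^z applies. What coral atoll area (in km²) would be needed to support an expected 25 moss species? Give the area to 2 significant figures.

53 km²

z = ln(18/10) / ln(7.28/0.21) = 0.5878 / 3.5458 = 0.1658
c = 10 / 0.21^0.1658 = 10 / 0.772 = 12.95
A = (25/12.95)^(1/0.1658) ⇒ ln A = ln(1.93)/0.1658 = 3.9668
A = e^3.9668 ≈ 52.82 km²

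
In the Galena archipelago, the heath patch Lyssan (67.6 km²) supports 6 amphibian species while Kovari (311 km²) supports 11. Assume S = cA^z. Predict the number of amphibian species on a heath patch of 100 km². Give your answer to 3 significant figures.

7.01

z = ln(11/6) / ln(311/67.6) = 0.6061 / 1.5262 = 0.3972
c = 6 / 67.6^0.3972 = 6 / 5.331 = 1.126
S₃ = 1.126 × 100^0.3972 = 1.126 × 6.228 ≈ 7.01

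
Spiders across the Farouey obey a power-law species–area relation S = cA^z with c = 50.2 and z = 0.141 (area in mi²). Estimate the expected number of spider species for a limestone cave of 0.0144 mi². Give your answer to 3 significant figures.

S = 50.2 × 0.0144^0.141
ln S = ln 50.2 + 0.141 × ln 0.0144 = 3.9160 + 0.141 × -4.2405 = 3.3181
S = e^3.3181 ≈ 27.61

27.6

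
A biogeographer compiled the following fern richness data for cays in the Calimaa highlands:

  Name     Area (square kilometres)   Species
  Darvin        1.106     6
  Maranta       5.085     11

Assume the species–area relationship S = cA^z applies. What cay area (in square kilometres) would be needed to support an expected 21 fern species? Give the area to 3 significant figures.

25.9 square kilometres

z = ln(11/6) / ln(5.085/1.106) = 0.6061 / 1.5255 = 0.3973
c = 6 / 1.106^0.3973 = 6 / 1.041 = 5.765
A = (21/5.765)^(1/0.3973) ⇒ ln A = ln(3.643)/0.3973 = 3.2538
A = e^3.2538 ≈ 25.89 square kilometres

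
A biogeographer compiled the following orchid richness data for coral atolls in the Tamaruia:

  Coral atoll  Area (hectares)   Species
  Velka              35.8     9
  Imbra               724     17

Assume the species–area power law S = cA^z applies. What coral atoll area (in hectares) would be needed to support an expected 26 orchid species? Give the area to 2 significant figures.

5400 hectares

z = ln(17/9) / ln(724/35.8) = 0.6360 / 3.0068 = 0.2115
c = 9 / 35.8^0.2115 = 9 / 2.131 = 4.223
A = (26/4.223)^(1/0.2115) ⇒ ln A = ln(6.157)/0.2115 = 8.5936
A = e^8.5936 ≈ 5397 hectares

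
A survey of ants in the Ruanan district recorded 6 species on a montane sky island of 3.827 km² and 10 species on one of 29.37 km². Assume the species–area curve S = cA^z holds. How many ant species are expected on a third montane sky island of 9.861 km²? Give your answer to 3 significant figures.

7.61

z = ln(10/6) / ln(29.37/3.827) = 0.5108 / 2.0379 = 0.2507
c = 6 / 3.827^0.2507 = 6 / 1.4 = 4.286
S₃ = 4.286 × 9.861^0.2507 = 4.286 × 1.775 ≈ 7.607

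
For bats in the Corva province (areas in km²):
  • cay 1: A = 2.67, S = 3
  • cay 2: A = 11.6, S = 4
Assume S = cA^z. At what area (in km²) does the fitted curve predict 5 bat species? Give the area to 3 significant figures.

36.2 km²

z = ln(4/3) / ln(11.6/2.67) = 0.2877 / 1.4689 = 0.1958
c = 3 / 2.67^0.1958 = 3 / 1.212 = 2.475
A = (5/2.475)^(1/0.1958) ⇒ ln A = ln(2.02)/0.1958 = 3.5904
A = e^3.5904 ≈ 36.25 km²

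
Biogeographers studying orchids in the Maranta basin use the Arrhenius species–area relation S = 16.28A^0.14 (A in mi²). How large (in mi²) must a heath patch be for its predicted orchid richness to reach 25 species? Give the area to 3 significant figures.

21.4 mi²

25 = 16.28 × A^0.14  ⇒  A^0.14 = 25/16.28 = 1.536
ln A = ln(1.536) / 0.14 = 0.4289 / 0.14 = 3.0638
A = e^3.0638 ≈ 21.41 mi²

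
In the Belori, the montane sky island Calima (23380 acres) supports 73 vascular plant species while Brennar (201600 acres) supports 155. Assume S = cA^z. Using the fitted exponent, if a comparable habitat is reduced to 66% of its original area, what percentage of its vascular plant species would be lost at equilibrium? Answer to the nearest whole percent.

14%

z = ln(155/73) / ln(201600/23380) = 0.7530 / 2.1544 = 0.3495
S_new/S_old = (A_new/A_old)^z = 0.66^0.3495 = exp(0.3495 × -0.4155) = 0.8648
Fraction lost = 1 − 0.8648 = 0.1352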